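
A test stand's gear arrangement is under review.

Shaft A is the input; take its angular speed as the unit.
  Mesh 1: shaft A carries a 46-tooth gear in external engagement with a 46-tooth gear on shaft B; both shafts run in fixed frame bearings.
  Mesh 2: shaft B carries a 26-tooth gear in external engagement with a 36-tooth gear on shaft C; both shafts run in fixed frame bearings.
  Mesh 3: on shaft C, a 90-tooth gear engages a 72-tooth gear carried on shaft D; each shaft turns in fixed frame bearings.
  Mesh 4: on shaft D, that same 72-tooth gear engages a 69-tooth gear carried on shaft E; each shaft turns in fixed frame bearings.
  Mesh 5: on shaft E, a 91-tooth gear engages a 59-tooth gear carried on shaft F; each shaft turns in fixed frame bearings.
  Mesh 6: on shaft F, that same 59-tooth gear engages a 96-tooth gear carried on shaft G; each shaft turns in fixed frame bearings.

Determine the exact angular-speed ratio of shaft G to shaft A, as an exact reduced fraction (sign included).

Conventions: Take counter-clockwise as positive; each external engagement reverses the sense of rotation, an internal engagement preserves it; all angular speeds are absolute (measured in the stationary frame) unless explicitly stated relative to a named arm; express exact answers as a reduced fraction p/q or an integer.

class = fixed-axis compound train [6 meshes; 6 ratios multiply, 6 sense flips]
mesh 1 [46T→46T]: running ratio 1, sense −
mesh 2 [26T→36T]: running ratio 13/18, sense +
mesh 3 [90T→72T]: running ratio 65/72, sense −
mesh 4 [72T→69T]: running ratio 65/69, sense +
mesh 5 [91T→59T]: running ratio 5915/4071, sense −
mesh 6 [59T→96T]: running ratio 5915/6624, sense +
ω_out/ω_in = 5915/6624

5915/6624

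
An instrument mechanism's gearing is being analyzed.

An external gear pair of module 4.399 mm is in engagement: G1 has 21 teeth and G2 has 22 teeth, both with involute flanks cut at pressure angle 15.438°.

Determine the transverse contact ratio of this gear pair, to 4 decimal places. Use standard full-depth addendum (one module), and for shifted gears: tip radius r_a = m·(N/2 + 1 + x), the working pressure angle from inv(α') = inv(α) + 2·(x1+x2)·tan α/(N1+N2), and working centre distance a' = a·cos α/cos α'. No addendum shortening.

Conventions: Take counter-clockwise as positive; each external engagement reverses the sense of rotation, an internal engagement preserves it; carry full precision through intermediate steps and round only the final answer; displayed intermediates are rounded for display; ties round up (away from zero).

1.7687

single-mesh involute tooth geometry (21T engaging 22T at module 4.399)
base radii: r_b1 = 44.522940, r_b2 = 46.643080
tip radii: r_a1 = 50.588500, r_a2 = 52.788000
no profile shift: α' = α, a' = a
action lengths: √(r_a1²−r_b1²) = 24.018829, √(r_a2²−r_b2²) = 24.718334
base pitch p_b = π·m·cos α = 13.321232
CR = (24.018829 + 24.718334 − 94.578500·sin 15.43800°)/13.321232 = 1.768665
contact ratio ≈ 1.7687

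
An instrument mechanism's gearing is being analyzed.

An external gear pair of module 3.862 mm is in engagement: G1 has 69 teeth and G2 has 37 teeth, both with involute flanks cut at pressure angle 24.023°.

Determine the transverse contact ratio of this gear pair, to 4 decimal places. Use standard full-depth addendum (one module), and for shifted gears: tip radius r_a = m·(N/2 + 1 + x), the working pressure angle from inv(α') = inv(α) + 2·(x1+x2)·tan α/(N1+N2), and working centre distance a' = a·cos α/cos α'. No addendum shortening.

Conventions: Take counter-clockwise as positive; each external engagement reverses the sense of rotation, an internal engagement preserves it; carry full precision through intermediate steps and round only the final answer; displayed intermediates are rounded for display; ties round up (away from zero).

single-mesh involute tooth geometry (69T engaging 37T at module 3.862)
base radii: r_b1 = 121.698119, r_b2 = 65.258412
tip radii: r_a1 = 137.101000, r_a2 = 75.309000
no profile shift: α' = α, a' = a
action lengths: √(r_a1²−r_b1²) = 63.136773, √(r_a2²−r_b2²) = 37.587035
base pitch p_b = π·m·cos α = 11.081911
CR = (63.136773 + 37.587035 − 204.686000·sin 24.02300°)/11.081911 = 1.569716
contact ratio ≈ 1.5697

1.5697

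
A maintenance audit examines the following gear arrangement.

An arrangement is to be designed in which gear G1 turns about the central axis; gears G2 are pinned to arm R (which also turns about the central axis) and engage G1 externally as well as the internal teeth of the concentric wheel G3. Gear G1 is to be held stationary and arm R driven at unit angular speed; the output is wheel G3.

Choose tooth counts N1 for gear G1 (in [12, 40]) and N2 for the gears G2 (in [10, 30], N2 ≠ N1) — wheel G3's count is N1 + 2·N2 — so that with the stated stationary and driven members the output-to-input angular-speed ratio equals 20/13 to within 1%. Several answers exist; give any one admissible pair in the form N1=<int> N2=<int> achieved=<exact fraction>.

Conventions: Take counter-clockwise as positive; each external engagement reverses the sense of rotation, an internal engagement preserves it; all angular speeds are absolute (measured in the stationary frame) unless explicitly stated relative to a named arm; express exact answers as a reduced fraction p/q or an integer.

N1=28 N2=12 achieved=20/13

planetary set to be sized for 20/13 (Willis relation)
Willis with ω_sun = 0: ω_ring/ω_arm = (N1+N3)/N3; set equal to 20/13  ⇒  N3/N1 = 1/(20/13 − 1) = 13/7
N3 = N1 + 2·N2  ⇒  N2/N1 = (N3/N1 − 1)/2 = (13/7 − 1)/2 = 3/7
smallest multiple with N1 ≥ 12 and N2 ≥ 10: k = 4  ⇒  N1 = 4·7 = 28, N2 = 4·3 = 12 (N1 ≤ 40, N2 ≤ 30, N2 ≠ N1 ✓), N3 = 28 + 2·12 = 52
check: (N1+N3)/N3 with N1 = 28, N3 = 52 gives 20/13; |achieved − target| = 0 ≤ 1/65 ✓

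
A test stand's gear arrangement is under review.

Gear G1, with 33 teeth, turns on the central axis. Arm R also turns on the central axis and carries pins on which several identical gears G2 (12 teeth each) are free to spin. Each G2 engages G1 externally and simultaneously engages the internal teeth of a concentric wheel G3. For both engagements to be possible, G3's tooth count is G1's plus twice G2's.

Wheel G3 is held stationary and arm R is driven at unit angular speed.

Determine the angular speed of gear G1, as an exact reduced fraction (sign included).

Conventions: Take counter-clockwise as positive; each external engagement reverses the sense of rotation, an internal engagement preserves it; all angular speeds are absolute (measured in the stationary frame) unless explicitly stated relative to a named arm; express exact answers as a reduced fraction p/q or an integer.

planetary set (33T centre, 12T on arm, 57T internal) — Willis relation
ring teeth: 33 + 2·12 = 57
33(ω_sun−ω_arm) = −57(ω_ring−ω_arm),  ω_ring = 0, ω_arm = 1
ω_sun = 1 − (57/33)(0−1) = 30/11
exact speed ratio = 30/11

30/11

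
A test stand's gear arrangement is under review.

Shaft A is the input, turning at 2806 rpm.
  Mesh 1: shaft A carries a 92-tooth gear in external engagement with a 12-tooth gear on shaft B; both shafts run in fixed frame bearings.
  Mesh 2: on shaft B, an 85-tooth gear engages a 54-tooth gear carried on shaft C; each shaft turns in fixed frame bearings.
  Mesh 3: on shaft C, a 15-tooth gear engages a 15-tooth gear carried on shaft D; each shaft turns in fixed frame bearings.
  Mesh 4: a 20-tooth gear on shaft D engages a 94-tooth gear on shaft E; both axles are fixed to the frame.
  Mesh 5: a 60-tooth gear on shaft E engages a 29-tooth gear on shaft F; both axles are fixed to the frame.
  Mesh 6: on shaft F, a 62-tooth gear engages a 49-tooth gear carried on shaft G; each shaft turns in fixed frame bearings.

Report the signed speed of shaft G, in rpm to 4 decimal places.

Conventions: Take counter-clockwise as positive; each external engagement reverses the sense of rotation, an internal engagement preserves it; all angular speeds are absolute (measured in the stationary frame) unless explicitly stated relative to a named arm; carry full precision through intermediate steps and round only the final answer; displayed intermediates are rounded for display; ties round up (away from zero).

topology: fixed-axis compound train — 6 meshes, A→G
mesh 1 [92T→12T]: ω = 2806.0000×92/12 = 21512.6667 rpm, sense flips to −
mesh 2 [85T→54T]: ω = 21512.6667×85/54 = 33862.5309 rpm, sense flips to +
mesh 3 [15T→15T]: ω = 33862.5309×15/15 = 33862.5309 rpm, sense flips to −
mesh 4 [20T→94T]: ω = 33862.5309×20/94 = 7204.7938 rpm, sense flips to +
mesh 5 [60T→29T]: ω = 7204.7938×60/29 = 14906.4699 rpm, sense flips to −
mesh 6 [62T→49T]: ω = 14906.4699×62/49 = 18861.2477 rpm, sense flips to +
signed output speed = +18861.2477 rpm

+18861.2477 rpm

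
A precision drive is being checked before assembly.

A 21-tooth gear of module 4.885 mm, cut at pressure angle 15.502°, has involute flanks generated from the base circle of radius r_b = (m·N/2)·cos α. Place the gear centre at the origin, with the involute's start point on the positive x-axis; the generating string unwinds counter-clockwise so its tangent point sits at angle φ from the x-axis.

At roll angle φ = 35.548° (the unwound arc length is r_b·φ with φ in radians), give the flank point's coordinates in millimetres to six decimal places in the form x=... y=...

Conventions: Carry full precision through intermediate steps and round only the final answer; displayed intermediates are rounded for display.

single-mesh involute tooth geometry (21T wheel at module 4.885)
pitch radius r_p = m·N/2 = 4.885·21/2 = 51.292500
base radius r_b = r_p·cos α = 51.292500·cos 15.502° = 49.426537
roll angle φ = 35.548° = 0.62042964 rad
x = r_b·(cos φ + φ·sin φ) = 58.043415
y = r_b·(sin φ − φ·cos φ) = 3.785351

x=58.043415 y=3.785351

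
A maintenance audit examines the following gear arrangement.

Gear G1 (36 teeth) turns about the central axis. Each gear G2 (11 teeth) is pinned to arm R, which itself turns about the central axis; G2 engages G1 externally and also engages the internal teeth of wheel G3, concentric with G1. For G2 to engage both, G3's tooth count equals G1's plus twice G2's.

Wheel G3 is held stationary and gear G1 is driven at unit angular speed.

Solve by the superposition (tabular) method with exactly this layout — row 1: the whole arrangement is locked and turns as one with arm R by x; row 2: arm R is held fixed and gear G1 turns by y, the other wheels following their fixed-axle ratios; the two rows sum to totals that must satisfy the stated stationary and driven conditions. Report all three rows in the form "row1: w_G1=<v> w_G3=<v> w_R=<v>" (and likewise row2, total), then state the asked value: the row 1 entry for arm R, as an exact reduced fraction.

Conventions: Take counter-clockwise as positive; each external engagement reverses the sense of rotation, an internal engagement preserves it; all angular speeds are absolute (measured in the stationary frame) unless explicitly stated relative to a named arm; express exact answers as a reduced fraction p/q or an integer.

class = planetary set [G3 = 36+2·11 = 58; Willis about the carrier]
row 1: whole set turns with the arm by x
row 2 (arm held, sun turns y): ω_ring = −(36/58)·y, ω_arm = 0
boundary: total ω_ring = x − (36/58)·y = 0 and total ω_sun = x + y = 1  ⇒  y = 29/47, x = 18/47
row 2 ring = −(36/58)·29/47 = -18/47
totals (row 1 + row 2): sun 18/47 + 29/47 = 1, ring 18/47 + (-18/47) = 0, arm 18/47 + 0 = 18/47
asked cell (row1, arm) = 18/47

row1: w_G1=18/47 w_G3=18/47 w_R=18/47
row2: w_G1=29/47 w_G3=-18/47 w_R=0
total: w_G1=1 w_G3=0 w_R=18/47
asked value: 18/47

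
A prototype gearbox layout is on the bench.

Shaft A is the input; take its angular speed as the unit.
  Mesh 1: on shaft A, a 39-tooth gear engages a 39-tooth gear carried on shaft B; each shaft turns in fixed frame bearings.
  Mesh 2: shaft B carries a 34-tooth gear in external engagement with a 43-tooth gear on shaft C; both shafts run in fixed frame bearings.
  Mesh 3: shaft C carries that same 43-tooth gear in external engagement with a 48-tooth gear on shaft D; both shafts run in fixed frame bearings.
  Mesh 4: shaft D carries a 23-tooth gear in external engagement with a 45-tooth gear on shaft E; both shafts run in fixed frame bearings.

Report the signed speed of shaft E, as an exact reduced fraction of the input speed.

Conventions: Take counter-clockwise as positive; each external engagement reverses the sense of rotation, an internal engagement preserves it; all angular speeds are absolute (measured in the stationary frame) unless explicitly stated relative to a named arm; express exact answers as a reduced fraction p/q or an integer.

4-mesh fixed-axis compound train (all bearings frame-fixed)
mesh 1 [39T→39T]: |ω|/ω_in = 1×39/39 = 1, sense flips to −
mesh 2 [34T→43T]: |ω|/ω_in = 1×34/43 = 34/43, sense flips to +
mesh 3 [43T→48T]: |ω|/ω_in = (34/43)×43/48 = 17/24, sense flips to −
mesh 4 [23T→45T]: |ω|/ω_in = (17/24)×23/45 = 391/1080, sense flips to +
signed output speed (× input speed) = 391/1080

391/1080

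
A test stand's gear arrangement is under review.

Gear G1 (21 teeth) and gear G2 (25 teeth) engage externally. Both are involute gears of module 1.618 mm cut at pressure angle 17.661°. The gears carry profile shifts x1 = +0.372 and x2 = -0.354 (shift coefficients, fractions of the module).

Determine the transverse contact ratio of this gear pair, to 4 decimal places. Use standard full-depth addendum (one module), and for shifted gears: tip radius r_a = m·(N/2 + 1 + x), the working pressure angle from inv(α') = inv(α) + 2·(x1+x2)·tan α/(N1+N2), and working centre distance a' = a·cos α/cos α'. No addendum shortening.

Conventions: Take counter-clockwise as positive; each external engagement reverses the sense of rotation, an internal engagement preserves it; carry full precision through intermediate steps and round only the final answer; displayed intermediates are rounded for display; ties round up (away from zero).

1.6426

topology: single-mesh involute geometry — m = 1.618, 21T/25T pair
base radii: r_b1 = 16.188278, r_b2 = 19.271760
tip radii: r_a1 = 19.208896, r_a2 = 21.270228
inv(α') = inv(17.661°) + 2·(+0.372-0.354)·tan α/(21+25) = 0.01039744  ⇒  α' = 17.80065°
a' = a·cos α / cos α' = 37.2140·cos 17.661°/cos 17.80065° = 37.243013
action lengths: √(r_a1²−r_b1²) = 10.340278, √(r_a2²−r_b2²) = 9.001216
base pitch p_b = π·m·cos α = 4.843521
CR = (10.340278 + 9.001216 − 37.243013·sin 17.80065°)/4.843521 = 1.642622
contact ratio ≈ 1.6426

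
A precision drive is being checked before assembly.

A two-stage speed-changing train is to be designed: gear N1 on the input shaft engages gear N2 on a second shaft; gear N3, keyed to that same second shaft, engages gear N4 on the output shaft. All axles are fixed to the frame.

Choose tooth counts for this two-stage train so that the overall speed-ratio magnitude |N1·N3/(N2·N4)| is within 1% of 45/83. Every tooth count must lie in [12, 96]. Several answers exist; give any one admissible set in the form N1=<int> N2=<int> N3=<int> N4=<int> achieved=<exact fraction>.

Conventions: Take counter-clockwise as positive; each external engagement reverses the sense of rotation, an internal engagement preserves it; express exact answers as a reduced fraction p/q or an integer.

N1=12 N2=83 N3=45 N4=12 achieved=45/83

2-stage fixed-axis compound train for ratio 45/83
target = 45/83 in lowest terms: an exact hit needs N1·N3 = k·45 and N2·N4 = k·83 for one integer k, every count in [12, 96]; additionally prefer no 1:1 stage (N1 ≠ N2, N3 ≠ N4)
k = 1…11: no 1:1-free in-range split of k·45 and k·83 into factor pairs; take k = 12
k = 12: N1·N3 = 540 = 12·45, N2·N4 = 996 = 83·12
achieved = 12·45/(83·12) = 45/83; |achieved − target| = 0 ≤ 9/1660 ✓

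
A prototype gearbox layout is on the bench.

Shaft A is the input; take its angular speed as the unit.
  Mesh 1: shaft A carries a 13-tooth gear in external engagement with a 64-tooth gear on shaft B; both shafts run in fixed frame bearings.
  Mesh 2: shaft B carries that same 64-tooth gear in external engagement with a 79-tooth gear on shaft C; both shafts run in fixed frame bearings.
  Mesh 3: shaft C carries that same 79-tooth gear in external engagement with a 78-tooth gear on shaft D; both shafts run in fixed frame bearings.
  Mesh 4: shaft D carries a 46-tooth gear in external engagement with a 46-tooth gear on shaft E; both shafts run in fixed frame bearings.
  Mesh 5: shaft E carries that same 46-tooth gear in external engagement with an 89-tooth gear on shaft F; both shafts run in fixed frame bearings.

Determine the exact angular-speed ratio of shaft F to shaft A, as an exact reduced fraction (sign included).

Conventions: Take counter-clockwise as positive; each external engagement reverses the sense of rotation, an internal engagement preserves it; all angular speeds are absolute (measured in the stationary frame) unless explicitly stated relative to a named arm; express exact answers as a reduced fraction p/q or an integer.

class = fixed-axis compound train [5 meshes; 5 ratios multiply, 5 sense flips]
mesh 1 [13T→64T]: running ratio 13/64, sense −
mesh 2 [64T→79T]: running ratio 13/79, sense +
mesh 3 [79T→78T]: running ratio 1/6, sense −
mesh 4 [46T→46T]: running ratio 1/6, sense +
mesh 5 [46T→89T]: running ratio 23/267, sense −
ω_out/ω_in = -23/267

-23/267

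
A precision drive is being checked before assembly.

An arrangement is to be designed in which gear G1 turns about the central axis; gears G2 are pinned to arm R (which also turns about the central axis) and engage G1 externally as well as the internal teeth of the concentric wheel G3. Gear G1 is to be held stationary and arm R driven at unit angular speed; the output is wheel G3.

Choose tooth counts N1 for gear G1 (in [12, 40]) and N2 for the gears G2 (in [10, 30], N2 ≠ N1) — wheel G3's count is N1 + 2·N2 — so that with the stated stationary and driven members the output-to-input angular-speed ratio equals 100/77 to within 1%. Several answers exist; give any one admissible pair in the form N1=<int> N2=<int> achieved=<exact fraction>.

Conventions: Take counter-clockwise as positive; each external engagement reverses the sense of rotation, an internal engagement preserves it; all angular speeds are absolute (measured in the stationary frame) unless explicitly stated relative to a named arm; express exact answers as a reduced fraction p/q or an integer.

N1=23 N2=27 achieved=100/77

topology: planetary set — design target 100/77, arm = carrier (Willis)
Willis with ω_sun = 0: ω_ring/ω_arm = (N1+N3)/N3; set equal to 100/77  ⇒  N3/N1 = 1/(100/77 − 1) = 77/23
N3 = N1 + 2·N2  ⇒  N2/N1 = (N3/N1 − 1)/2 = (77/23 − 1)/2 = 27/23
smallest multiple with N1 ≥ 12 and N2 ≥ 10: k = 1  ⇒  N1 = 1·23 = 23, N2 = 1·27 = 27 (N1 ≤ 40, N2 ≤ 30, N2 ≠ N1 ✓), N3 = 23 + 2·27 = 77
check: (N1+N3)/N3 with N1 = 23, N3 = 77 gives 100/77; |achieved − target| = 0 ≤ 1/77 ✓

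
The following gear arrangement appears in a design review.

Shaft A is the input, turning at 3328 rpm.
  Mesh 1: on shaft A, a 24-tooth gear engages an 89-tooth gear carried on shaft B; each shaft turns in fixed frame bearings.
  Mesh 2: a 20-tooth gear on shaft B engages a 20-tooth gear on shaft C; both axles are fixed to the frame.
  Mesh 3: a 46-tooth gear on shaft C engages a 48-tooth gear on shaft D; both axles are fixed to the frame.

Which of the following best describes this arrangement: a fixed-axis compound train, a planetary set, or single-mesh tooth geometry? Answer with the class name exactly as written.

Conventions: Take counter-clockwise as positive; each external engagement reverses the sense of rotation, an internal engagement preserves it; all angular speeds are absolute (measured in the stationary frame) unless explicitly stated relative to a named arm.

recognized (4 fixed axles, 3 meshes): fixed-axis compound train
classification: fixed-axis compound train

fixed-axis compound train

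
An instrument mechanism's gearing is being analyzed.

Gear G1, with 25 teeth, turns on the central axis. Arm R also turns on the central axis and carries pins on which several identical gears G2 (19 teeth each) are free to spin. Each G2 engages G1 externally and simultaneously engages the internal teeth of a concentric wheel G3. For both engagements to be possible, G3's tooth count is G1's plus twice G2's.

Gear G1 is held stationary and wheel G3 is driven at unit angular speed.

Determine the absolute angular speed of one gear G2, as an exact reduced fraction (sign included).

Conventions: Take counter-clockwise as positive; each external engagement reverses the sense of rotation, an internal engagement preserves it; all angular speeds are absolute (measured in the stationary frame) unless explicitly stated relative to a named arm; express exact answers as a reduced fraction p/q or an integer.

topology: planetary set — G1 25T / G2 19T / G3 63T, arm = carrier (Willis)
ring teeth: 25 + 2·19 = 63
25(ω_sun−ω_arm) = −63(ω_ring−ω_arm),  ω_sun = 0, ω_ring = 1
25(0−ω_arm) = −63(1−ω_arm)  ⇒  88·ω_arm = 63  ⇒  ω_arm = 63/88
sun–planet mesh: 25·(0−63/88) = −19·(ω_p−ω_arm)  ⇒  ω_p−ω_arm = 1575/1672
ω_p = 63/88 + 1575/1672 = 63/38
exact speed ratio = 63/38

63/38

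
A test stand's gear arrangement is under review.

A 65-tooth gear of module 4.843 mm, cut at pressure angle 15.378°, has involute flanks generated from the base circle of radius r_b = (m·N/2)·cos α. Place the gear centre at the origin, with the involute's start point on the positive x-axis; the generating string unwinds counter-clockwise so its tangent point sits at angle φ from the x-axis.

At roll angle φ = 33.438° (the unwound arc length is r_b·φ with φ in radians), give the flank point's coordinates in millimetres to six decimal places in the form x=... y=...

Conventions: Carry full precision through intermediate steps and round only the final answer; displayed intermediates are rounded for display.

x=175.447470 y=9.716973

class = single-mesh tooth geometry [base-circle involute, m = 4.843, 65T]
pitch radius r_p = m·N/2 = 4.843·65/2 = 157.397500
base radius r_b = r_p·cos α = 157.397500·cos 15.378° = 151.762244
roll angle φ = 33.438° = 0.58360320 rad
x = r_b·(cos φ + φ·sin φ) = 175.447470
y = r_b·(sin φ − φ·cos φ) = 9.716973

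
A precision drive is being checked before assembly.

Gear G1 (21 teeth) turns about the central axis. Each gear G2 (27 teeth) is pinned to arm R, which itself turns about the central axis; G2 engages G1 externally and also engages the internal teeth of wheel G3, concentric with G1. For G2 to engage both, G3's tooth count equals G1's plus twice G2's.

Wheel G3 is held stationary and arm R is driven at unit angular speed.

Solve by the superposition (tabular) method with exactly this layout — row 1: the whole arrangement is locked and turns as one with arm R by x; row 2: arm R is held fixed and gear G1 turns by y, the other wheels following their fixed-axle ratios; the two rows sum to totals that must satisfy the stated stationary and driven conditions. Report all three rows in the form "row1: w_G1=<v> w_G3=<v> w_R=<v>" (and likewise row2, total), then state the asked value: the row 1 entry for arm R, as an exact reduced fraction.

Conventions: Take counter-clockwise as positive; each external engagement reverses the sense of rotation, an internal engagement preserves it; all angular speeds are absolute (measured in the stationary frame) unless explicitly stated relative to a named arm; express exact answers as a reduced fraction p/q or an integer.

recognized (axles ride arm R): planetary set, 21/27/75 teeth
superposition row 1 [locked train]: every member turns x
row 2: sun turns y, ring = −(21/75)·y, arm 0
boundary: total ω_ring = x − (21/75)·y = 0 and total ω_arm = x = 1  ⇒  y = 25/7, x = 1
row 2 ring = −(21/75)·25/7 = -1
totals (row 1 + row 2): sun 1 + 25/7 = 32/7, ring 1 + (-1) = 0, arm 1 + 0 = 1
asked cell (row1, arm) = 1

row1: w_G1=1 w_G3=1 w_R=1
row2: w_G1=25/7 w_G3=-1 w_R=0
total: w_G1=32/7 w_G3=0 w_R=1
asked value: 1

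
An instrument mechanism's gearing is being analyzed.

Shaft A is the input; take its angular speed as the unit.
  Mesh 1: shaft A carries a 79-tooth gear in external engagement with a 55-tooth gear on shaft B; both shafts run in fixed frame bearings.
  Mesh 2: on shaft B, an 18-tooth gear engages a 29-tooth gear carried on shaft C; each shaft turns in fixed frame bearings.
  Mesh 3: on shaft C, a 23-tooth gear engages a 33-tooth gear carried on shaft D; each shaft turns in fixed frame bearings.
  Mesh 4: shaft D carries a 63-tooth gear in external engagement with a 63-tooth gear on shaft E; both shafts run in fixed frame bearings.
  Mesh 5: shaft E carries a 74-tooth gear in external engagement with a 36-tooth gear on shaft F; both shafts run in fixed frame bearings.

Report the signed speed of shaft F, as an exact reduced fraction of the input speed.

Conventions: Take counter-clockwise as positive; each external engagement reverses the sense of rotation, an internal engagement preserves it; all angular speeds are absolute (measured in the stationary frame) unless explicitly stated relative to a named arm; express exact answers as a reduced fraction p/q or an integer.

-67229/52635

5-mesh fixed-axis compound train (all bearings frame-fixed)
mesh 1 [79T→55T]: |ω|/ω_in = 1×79/55 = 79/55, sense flips to −
mesh 2 [18T→29T]: |ω|/ω_in = (79/55)×18/29 = 1422/1595, sense flips to +
mesh 3 [23T→33T]: |ω|/ω_in = (1422/1595)×23/33 = 10902/17545, sense flips to −
mesh 4 [63T→63T]: |ω|/ω_in = (10902/17545)×63/63 = 10902/17545, sense flips to +
mesh 5 [74T→36T]: |ω|/ω_in = (10902/17545)×74/36 = 67229/52635, sense flips to −
signed output speed (× input speed) = -67229/52635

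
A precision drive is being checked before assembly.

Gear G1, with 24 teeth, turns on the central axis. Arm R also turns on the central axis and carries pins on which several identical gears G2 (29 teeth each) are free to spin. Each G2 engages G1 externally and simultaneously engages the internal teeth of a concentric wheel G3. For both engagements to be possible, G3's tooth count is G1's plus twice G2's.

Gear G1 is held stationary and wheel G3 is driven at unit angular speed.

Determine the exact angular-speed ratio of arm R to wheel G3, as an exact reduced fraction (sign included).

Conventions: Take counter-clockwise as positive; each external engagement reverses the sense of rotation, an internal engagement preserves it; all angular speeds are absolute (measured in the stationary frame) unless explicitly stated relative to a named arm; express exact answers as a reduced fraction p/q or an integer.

recognized (axles ride arm R): planetary set, 24/29/82 teeth
ring teeth: 24 + 2·29 = 82
24(ω_sun−ω_arm) = −82(ω_ring−ω_arm),  ω_sun = 0, ω_ring = 1
24(0−ω_arm) = −82(1−ω_arm)  ⇒  106·ω_arm = 82  ⇒  ω_arm = 41/53
ω_out/ω_in = 41/53

41/53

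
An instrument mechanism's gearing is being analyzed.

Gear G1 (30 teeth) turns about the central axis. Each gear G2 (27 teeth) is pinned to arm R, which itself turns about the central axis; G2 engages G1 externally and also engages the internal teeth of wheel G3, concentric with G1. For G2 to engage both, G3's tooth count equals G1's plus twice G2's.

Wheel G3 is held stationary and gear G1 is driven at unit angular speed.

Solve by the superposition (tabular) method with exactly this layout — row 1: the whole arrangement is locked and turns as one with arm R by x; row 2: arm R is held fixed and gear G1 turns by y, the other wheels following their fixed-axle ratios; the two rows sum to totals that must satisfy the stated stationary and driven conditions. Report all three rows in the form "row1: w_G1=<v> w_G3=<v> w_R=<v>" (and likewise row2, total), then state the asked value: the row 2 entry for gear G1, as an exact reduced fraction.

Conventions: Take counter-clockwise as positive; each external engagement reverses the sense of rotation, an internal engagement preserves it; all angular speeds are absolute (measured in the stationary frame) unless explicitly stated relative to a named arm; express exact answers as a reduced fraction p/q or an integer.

row1: w_G1=5/19 w_G3=5/19 w_R=5/19
row2: w_G1=14/19 w_G3=-5/19 w_R=0
total: w_G1=1 w_G3=0 w_R=5/19
asked value: 14/19

class = planetary set [G3 = 30+2·27 = 84; Willis about the carrier]
row 1: whole set turns with the arm by x
superposition row 2 [arm held]: sun y, ring −(30/84)·y, arm 0
boundary: total ω_ring = x − (30/84)·y = 0 and total ω_sun = x + y = 1  ⇒  y = 14/19, x = 5/19
row 2 ring = −(30/84)·14/19 = -5/19
totals (row 1 + row 2): sun 5/19 + 14/19 = 1, ring 5/19 + (-5/19) = 0, arm 5/19 + 0 = 5/19
asked cell (row2, sun) = 14/19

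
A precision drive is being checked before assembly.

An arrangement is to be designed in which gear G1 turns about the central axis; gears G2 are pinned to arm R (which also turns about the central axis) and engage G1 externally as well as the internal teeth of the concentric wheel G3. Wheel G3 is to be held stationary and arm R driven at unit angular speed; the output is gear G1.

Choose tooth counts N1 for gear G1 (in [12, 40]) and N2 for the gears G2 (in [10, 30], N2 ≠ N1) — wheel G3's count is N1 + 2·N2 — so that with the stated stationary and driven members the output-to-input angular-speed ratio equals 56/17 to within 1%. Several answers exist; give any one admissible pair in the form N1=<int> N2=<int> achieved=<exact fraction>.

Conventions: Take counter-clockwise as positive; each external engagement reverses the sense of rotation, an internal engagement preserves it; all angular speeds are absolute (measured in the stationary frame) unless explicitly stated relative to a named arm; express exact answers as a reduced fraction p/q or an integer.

N1=17 N2=11 achieved=56/17

topology: planetary set — design target 56/17, arm = carrier (Willis)
Willis with ω_ring = 0: ω_sun/ω_arm = (N1+N3)/N1; set equal to 56/17  ⇒  N3/N1 = 56/17 − 1 = 39/17
N3 = N1 + 2·N2  ⇒  N2/N1 = (N3/N1 − 1)/2 = (39/17 − 1)/2 = 11/17
smallest multiple with N1 ≥ 12 and N2 ≥ 10: k = 1  ⇒  N1 = 1·17 = 17, N2 = 1·11 = 11 (N1 ≤ 40, N2 ≤ 30, N2 ≠ N1 ✓), N3 = 17 + 2·11 = 39
check: (N1+N3)/N1 with N1 = 17, N3 = 39 gives 56/17; |achieved − target| = 0 ≤ 14/425 ✓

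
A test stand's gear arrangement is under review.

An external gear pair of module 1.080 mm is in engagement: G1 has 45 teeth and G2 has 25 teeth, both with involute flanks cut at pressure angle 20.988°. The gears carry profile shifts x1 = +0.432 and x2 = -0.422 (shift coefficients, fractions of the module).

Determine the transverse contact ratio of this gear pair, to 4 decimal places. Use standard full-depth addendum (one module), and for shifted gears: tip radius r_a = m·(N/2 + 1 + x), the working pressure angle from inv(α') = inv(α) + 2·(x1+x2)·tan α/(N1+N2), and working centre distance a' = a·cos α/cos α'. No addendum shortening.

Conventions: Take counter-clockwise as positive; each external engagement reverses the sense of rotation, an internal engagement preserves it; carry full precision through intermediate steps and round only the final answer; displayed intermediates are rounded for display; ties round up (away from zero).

1.6372

recognized (one external pair, fixed centres): single-mesh tooth geometry, m = 1.080, N1 = 45, N2 = 25
base radii: r_b1 = 22.687828, r_b2 = 12.604349
tip radii: r_a1 = 25.846560, r_a2 = 14.124240
inv(α') = inv(20.988°) + 2·(+0.432-0.422)·tan α/(45+25) = 0.01742366  ⇒  α' = 21.03058°
a' = a·cos α / cos α' = 37.8000·cos 20.988°/cos 21.03058° = 37.810790
action lengths: √(r_a1²−r_b1²) = 12.381726, √(r_a2²−r_b2²) = 6.373739
base pitch p_b = π·m·cos α = 3.167818
CR = (12.381726 + 6.373739 − 37.810790·sin 21.03058°)/3.167818 = 1.637232
contact ratio ≈ 1.6372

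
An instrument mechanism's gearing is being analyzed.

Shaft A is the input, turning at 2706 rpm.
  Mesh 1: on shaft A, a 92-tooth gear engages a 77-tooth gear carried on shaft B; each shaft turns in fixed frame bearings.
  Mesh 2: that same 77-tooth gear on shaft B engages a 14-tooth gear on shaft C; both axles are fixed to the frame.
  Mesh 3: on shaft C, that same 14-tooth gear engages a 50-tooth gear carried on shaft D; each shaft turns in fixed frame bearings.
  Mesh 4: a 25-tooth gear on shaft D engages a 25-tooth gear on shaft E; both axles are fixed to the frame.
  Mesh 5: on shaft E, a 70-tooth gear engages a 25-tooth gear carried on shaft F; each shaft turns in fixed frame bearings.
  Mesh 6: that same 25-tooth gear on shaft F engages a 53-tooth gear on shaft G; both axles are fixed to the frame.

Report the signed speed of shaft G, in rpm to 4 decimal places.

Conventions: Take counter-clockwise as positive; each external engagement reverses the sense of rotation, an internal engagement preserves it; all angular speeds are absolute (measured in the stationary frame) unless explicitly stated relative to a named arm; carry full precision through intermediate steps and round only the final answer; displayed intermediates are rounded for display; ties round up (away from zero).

+6576.0906 rpm

class = fixed-axis compound train [6 meshes; 6 ratios multiply, 6 sense flips]
mesh 1 [92T→77T]: ω = 2706.0000×92/77 = 3233.1429 rpm, sense flips to −
mesh 2 [77T→14T]: ω = 3233.1429×77/14 = 17782.2857 rpm, sense flips to +
mesh 3 [14T→50T]: ω = 17782.2857×14/50 = 4979.0400 rpm, sense flips to −
mesh 4 [25T→25T]: ω = 4979.0400×25/25 = 4979.0400 rpm, sense flips to +
mesh 5 [70T→25T]: ω = 4979.0400×70/25 = 13941.3120 rpm, sense flips to −
mesh 6 [25T→53T]: ω = 13941.3120×25/53 = 6576.0906 rpm, sense flips to +
signed output speed = +6576.0906 rpm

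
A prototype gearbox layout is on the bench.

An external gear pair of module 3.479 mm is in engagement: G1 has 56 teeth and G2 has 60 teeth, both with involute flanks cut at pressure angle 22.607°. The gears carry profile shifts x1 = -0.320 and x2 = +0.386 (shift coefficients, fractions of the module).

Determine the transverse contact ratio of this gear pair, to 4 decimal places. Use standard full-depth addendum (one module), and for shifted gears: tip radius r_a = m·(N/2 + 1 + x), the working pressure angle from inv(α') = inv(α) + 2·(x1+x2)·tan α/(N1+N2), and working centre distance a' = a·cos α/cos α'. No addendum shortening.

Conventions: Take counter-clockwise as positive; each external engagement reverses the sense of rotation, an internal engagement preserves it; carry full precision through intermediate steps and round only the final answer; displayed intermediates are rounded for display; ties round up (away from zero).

recognized (one external pair, fixed centres): single-mesh tooth geometry, m = 3.479, N1 = 56, N2 = 60
base radii: r_b1 = 89.927179, r_b2 = 96.350549
tip radii: r_a1 = 99.777720, r_a2 = 109.191894
inv(α') = inv(22.607°) + 2·(-0.320+0.386)·tan α/(56+60) = 0.02231043  ⇒  α' = 22.76238°
a' = a·cos α / cos α' = 201.7820·cos 22.607°/cos 22.76238° = 202.010868
action lengths: √(r_a1²−r_b1²) = 43.228414, √(r_a2²−r_b2²) = 51.375494
base pitch p_b = π·m·cos α = 10.089806
CR = (43.228414 + 51.375494 − 202.010868·sin 22.76238°)/10.089806 = 1.629746
contact ratio ≈ 1.6297

1.6297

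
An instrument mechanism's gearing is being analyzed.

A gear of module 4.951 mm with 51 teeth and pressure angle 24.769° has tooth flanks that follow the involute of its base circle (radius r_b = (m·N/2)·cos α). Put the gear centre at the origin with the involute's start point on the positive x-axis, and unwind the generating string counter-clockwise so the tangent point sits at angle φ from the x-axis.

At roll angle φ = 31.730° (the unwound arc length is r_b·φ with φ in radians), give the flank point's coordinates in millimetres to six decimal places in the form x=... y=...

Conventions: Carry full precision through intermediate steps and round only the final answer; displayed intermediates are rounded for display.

x=130.889664 y=6.293090

single-mesh involute tooth geometry (51T wheel at module 4.951)
pitch radius r_p = m·N/2 = 4.951·51/2 = 126.250500
base radius r_b = r_p·cos α = 126.250500·cos 24.769° = 114.635996
roll angle φ = 31.730° = 0.55379297 rad
x = r_b·(cos φ + φ·sin φ) = 130.889664
y = r_b·(sin φ − φ·cos φ) = 6.293090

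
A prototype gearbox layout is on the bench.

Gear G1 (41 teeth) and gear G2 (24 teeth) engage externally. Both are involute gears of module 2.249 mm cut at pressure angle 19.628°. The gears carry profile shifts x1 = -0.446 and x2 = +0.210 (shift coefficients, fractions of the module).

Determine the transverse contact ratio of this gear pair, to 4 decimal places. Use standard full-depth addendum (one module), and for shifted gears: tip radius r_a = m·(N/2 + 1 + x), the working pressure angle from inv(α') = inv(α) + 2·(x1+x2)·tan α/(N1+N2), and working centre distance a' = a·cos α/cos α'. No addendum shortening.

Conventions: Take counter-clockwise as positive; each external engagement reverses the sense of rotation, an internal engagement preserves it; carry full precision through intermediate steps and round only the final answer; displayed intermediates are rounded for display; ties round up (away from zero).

1.7103

topology: single-mesh involute geometry — m = 2.249, 41T/24T pair
base radii: r_b1 = 43.425525, r_b2 = 25.419819
tip radii: r_a1 = 47.350446, r_a2 = 29.709290
inv(α') = inv(19.628°) + 2·(-0.446+0.210)·tan α/(41+24) = 0.01147179  ⇒  α' = 18.37753°
a' = a·cos α / cos α' = 73.0925·cos 19.628°/cos 18.37753° = 72.545165
action lengths: √(r_a1²−r_b1²) = 18.875607, √(r_a2²−r_b2²) = 15.377734
base pitch p_b = π·m·cos α = 6.654893
CR = (18.875607 + 15.377734 − 72.545165·sin 18.37753°)/6.654893 = 1.710250
contact ratio ≈ 1.7103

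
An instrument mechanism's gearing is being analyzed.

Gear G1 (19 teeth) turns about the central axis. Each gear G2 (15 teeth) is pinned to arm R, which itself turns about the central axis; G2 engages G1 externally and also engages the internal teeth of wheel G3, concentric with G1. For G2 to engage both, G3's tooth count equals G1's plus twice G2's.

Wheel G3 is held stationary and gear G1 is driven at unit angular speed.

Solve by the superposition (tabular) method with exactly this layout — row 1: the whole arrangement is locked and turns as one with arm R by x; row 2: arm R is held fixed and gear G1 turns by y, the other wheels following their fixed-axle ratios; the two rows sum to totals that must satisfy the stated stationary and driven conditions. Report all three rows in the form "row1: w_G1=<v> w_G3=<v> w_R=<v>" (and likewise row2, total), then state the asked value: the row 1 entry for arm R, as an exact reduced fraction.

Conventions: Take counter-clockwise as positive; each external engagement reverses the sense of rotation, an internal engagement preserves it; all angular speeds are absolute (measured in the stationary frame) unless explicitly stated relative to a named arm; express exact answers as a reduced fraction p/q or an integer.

row1: w_G1=19/68 w_G3=19/68 w_R=19/68
row2: w_G1=49/68 w_G3=-19/68 w_R=0
total: w_G1=1 w_G3=0 w_R=19/68
asked value: 19/68

planetary set (19T centre, 15T on arm, 49T internal) — Willis relation
row 1 — lock + rotate with arm: ω_sun = ω_ring = ω_arm = x
row 2 — arm fixed, fixed-axis ratios: sun y, ring −(19/49)·y, arm 0
boundary: total ω_ring = x − (19/49)·y = 0 and total ω_sun = x + y = 1  ⇒  y = 49/68, x = 19/68
row 2 ring = −(19/49)·49/68 = -19/68
totals (row 1 + row 2): sun 19/68 + 49/68 = 1, ring 19/68 + (-19/68) = 0, arm 19/68 + 0 = 19/68
asked cell (row1, arm) = 19/68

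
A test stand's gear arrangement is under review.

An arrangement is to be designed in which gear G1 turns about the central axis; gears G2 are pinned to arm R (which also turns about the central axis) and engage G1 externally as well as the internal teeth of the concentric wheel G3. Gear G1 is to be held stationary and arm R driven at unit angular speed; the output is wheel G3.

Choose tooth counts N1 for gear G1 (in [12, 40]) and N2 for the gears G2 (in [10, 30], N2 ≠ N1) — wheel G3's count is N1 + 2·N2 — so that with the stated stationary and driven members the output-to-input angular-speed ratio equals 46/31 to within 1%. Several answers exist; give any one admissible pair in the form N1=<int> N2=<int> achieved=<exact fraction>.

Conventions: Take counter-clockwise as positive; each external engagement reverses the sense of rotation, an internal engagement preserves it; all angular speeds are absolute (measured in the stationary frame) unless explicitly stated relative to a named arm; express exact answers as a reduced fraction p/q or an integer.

N1=30 N2=16 achieved=46/31

planetary set to be sized for 46/31 (Willis relation)
Willis with ω_sun = 0: ω_ring/ω_arm = (N1+N3)/N3; set equal to 46/31  ⇒  N3/N1 = 1/(46/31 − 1) = 31/15
N3 = N1 + 2·N2  ⇒  N2/N1 = (N3/N1 − 1)/2 = (31/15 − 1)/2 = 8/15
smallest multiple with N1 ≥ 12 and N2 ≥ 10: k = 2  ⇒  N1 = 2·15 = 30, N2 = 2·8 = 16 (N1 ≤ 40, N2 ≤ 30, N2 ≠ N1 ✓), N3 = 30 + 2·16 = 62
check: (N1+N3)/N3 with N1 = 30, N3 = 62 gives 46/31; |achieved − target| = 0 ≤ 23/1550 ✓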